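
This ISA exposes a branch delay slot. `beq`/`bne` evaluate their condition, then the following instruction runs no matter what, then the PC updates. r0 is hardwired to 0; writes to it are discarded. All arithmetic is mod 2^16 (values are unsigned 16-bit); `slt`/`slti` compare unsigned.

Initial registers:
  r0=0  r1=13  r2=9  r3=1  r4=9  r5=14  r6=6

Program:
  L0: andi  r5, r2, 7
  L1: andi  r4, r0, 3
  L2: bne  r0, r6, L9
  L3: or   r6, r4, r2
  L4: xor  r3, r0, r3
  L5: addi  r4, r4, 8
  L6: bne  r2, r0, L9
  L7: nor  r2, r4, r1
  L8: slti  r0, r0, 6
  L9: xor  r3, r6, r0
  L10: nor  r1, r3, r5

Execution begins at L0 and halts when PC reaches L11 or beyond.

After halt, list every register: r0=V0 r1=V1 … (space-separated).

  step pc=0: andi  r5, r2, 7  regs=(0,13,9,1,9,1,6)
  step pc=1: andi  r4, r0, 3  regs=(0,13,9,1,0,1,6)
  step pc=2: bne  r0, r6, L9  cond=T  regs=(0,13,9,1,0,1,6)
  step pc=3: or   r6, r4, r2  regs=(0,13,9,1,0,1,9)
  step pc=9: xor  r3, r6, r0  regs=(0,13,9,9,0,1,9)
  step pc=10: nor  r1, r3, r5  regs=(0,65526,9,9,0,1,9)

r0=0 r1=65526 r2=9 r3=9 r4=0 r5=1 r6=9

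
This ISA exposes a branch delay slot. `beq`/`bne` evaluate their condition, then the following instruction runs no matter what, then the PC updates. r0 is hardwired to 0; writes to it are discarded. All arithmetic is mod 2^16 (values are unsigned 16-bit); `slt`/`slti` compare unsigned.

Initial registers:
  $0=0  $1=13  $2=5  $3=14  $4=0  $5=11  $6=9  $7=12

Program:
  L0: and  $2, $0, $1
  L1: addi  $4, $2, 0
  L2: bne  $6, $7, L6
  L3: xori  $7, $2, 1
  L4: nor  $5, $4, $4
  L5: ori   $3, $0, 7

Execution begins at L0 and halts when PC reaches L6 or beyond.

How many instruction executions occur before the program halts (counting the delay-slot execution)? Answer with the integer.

#0 and  $2, $0, $1 ; 0/13/0/14/0/11/9/12
#1 addi  $4, $2, 0 ; 0/13/0/14/0/11/9/12
#2 bne  $6, $7, L6 ; 0/13/0/14/0/11/9/12 ; →target
#3 xori  $7, $2, 1 ; 0/13/0/14/0/11/9/1

4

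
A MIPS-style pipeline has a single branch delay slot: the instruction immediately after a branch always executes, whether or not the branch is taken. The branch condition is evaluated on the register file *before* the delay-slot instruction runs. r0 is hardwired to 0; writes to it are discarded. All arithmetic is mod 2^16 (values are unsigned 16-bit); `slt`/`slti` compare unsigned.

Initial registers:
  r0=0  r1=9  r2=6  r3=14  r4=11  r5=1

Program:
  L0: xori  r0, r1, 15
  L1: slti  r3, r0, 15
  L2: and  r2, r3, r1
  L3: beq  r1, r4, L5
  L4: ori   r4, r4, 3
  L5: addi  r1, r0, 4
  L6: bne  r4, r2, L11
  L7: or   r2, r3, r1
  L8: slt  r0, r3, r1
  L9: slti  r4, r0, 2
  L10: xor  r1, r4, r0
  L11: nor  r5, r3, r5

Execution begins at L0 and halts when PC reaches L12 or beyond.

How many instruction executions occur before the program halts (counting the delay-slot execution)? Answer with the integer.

  step pc=0: xori  r0, r1, 15  regs=(0,9,6,14,11,1)
  step pc=1: slti  r3, r0, 15  regs=(0,9,6,1,11,1)
  step pc=2: and  r2, r3, r1  regs=(0,9,1,1,11,1)
  step pc=3: beq  r1, r4, L5  cond=F  regs=(0,9,1,1,11,1)
  step pc=4: ori   r4, r4, 3  regs=(0,9,1,1,11,1)
  step pc=5: addi  r1, r0, 4  regs=(0,4,1,1,11,1)
  step pc=6: bne  r4, r2, L11  cond=T  regs=(0,4,1,1,11,1)
  step pc=7: or   r2, r3, r1  regs=(0,4,5,1,11,1)
  step pc=11: nor  r5, r3, r5  regs=(0,4,5,1,11,65534)

9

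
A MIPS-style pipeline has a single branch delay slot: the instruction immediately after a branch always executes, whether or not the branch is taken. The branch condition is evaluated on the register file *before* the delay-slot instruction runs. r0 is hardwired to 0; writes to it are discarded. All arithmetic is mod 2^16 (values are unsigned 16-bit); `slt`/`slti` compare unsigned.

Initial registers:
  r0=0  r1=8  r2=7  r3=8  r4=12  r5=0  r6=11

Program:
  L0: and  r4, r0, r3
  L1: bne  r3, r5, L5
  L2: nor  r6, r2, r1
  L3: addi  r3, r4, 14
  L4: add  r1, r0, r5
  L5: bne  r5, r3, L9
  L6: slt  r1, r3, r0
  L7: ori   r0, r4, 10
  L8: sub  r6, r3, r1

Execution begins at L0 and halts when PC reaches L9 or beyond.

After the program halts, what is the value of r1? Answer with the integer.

  step pc=0: and  r4, r0, r3  regs=(0,8,7,8,0,0,11)
  step pc=1: bne  r3, r5, L5  cond=T  regs=(0,8,7,8,0,0,11)
  step pc=2: nor  r6, r2, r1  regs=(0,8,7,8,0,0,65520)
  step pc=5: bne  r5, r3, L9  cond=T  regs=(0,8,7,8,0,0,65520)
  step pc=6: slt  r1, r3, r0  regs=(0,0,7,8,0,0,65520)

0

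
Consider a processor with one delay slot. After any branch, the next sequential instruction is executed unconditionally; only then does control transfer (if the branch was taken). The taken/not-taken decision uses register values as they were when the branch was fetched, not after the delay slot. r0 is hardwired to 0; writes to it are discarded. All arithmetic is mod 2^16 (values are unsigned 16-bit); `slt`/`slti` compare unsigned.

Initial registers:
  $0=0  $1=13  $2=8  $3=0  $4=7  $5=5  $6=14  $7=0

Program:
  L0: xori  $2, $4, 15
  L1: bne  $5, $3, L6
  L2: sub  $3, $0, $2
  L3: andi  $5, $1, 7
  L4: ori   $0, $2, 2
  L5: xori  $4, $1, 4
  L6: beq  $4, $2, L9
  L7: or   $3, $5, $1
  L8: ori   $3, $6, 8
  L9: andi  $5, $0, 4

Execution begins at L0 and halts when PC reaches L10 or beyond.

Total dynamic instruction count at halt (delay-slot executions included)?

7

#0 xori  $2, $4, 15 ; 0/13/8/0/7/5/14/0
#1 bne  $5, $3, L6 ; 0/13/8/0/7/5/14/0 ; →target
#2 sub  $3, $0, $2 ; 0/13/8/65528/7/5/14/0
#6 beq  $4, $2, L9 ; 0/13/8/65528/7/5/14/0 ; →fallthru
#7 or   $3, $5, $1 ; 0/13/8/13/7/5/14/0
#8 ori   $3, $6, 8 ; 0/13/8/14/7/5/14/0
#9 andi  $5, $0, 4 ; 0/13/8/14/7/0/14/0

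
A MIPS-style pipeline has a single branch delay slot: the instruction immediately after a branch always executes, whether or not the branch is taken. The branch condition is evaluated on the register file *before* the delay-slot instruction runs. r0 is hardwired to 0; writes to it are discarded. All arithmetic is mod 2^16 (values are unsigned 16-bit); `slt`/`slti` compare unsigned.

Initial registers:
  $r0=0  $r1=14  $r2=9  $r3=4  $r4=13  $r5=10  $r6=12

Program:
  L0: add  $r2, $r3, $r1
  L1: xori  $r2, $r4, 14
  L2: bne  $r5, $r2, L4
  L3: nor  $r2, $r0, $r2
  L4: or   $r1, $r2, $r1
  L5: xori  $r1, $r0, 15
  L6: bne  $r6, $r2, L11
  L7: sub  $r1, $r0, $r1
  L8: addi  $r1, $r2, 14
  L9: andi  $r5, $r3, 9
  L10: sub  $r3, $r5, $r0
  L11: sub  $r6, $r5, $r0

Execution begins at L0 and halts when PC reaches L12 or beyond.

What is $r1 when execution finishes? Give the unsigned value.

65521

  step pc=0: add  $r2, $r3, $r1  regs=(0,14,18,4,13,10,12)
  step pc=1: xori  $r2, $r4, 14  regs=(0,14,3,4,13,10,12)
  step pc=2: bne  $r5, $r2, L4  cond=T  regs=(0,14,3,4,13,10,12)
  step pc=3: nor  $r2, $r0, $r2  regs=(0,14,65532,4,13,10,12)
  step pc=4: or   $r1, $r2, $r1  regs=(0,65534,65532,4,13,10,12)
  step pc=5: xori  $r1, $r0, 15  regs=(0,15,65532,4,13,10,12)
  step pc=6: bne  $r6, $r2, L11  cond=T  regs=(0,15,65532,4,13,10,12)
  step pc=7: sub  $r1, $r0, $r1  regs=(0,65521,65532,4,13,10,12)
  step pc=11: sub  $r6, $r5, $r0  regs=(0,65521,65532,4,13,10,10)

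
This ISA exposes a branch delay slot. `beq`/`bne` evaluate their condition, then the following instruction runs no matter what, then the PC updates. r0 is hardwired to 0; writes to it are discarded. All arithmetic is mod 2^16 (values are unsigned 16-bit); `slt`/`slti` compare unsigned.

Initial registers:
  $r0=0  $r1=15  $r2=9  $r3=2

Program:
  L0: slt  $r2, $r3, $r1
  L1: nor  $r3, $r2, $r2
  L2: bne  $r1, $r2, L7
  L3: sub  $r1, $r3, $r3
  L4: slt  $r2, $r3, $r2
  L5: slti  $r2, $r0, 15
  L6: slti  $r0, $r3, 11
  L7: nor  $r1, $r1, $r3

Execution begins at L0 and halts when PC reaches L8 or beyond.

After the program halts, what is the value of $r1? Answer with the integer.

1

#0 slt  $r2, $r3, $r1 ; 0/15/1/2
#1 nor  $r3, $r2, $r2 ; 0/15/1/65534
#2 bne  $r1, $r2, L7 ; 0/15/1/65534 ; →target
#3 sub  $r1, $r3, $r3 ; 0/0/1/65534
#7 nor  $r1, $r1, $r3 ; 0/1/1/65534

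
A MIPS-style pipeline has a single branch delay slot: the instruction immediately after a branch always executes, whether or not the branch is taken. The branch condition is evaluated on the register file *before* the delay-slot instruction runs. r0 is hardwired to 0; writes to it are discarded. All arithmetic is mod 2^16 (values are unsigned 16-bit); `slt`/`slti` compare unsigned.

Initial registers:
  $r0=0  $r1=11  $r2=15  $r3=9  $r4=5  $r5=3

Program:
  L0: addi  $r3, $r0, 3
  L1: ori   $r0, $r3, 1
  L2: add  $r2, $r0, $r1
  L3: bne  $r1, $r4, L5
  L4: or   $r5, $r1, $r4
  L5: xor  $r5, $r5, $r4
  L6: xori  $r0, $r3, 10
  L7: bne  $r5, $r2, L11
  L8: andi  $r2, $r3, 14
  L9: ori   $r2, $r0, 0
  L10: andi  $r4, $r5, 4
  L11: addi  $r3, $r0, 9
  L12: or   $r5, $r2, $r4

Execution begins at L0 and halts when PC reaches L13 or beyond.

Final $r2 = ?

2

PC=0  addi  $r3, $r0, 3      | $r0=0 $r1=11 $r2=15 $r3=3 $r4=5 $r5=3
PC=1  ori   $r0, $r3, 1      | $r0=0 $r1=11 $r2=15 $r3=3 $r4=5 $r5=3
PC=2  add  $r2, $r0, $r1     | $r0=0 $r1=11 $r2=11 $r3=3 $r4=5 $r5=3
PC=3  bne  $r1, $r4, L5      | $r0=0 $r1=11 $r2=11 $r3=3 $r4=5 $r5=3  [TAKEN]
PC=4  or   $r5, $r1, $r4     | $r0=0 $r1=11 $r2=11 $r3=3 $r4=5 $r5=15
PC=5  xor  $r5, $r5, $r4     | $r0=0 $r1=11 $r2=11 $r3=3 $r4=5 $r5=10
PC=6  xori  $r0, $r3, 10     | $r0=0 $r1=11 $r2=11 $r3=3 $r4=5 $r5=10
PC=7  bne  $r5, $r2, L11     | $r0=0 $r1=11 $r2=11 $r3=3 $r4=5 $r5=10  [TAKEN]
PC=8  andi  $r2, $r3, 14     | $r0=0 $r1=11 $r2=2 $r3=3 $r4=5 $r5=10
PC=11 addi  $r3, $r0, 9      | $r0=0 $r1=11 $r2=2 $r3=9 $r4=5 $r5=10
PC=12 or   $r5, $r2, $r4     | $r0=0 $r1=11 $r2=2 $r3=9 $r4=5 $r5=7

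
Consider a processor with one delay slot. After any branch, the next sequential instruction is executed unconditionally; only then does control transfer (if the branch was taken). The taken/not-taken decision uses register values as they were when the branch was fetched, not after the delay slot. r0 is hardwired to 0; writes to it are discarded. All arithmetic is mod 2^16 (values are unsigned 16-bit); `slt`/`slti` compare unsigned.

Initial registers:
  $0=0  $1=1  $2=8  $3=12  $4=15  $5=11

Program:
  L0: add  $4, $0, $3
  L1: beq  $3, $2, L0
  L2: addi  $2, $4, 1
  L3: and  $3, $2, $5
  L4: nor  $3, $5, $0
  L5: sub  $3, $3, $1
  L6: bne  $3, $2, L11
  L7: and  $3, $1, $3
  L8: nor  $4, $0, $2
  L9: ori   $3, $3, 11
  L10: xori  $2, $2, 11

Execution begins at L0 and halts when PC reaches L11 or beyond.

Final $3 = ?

  step pc=0: add  $4, $0, $3  regs=(0,1,8,12,12,11)
  step pc=1: beq  $3, $2, L0  cond=F  regs=(0,1,8,12,12,11)
  step pc=2: addi  $2, $4, 1  regs=(0,1,13,12,12,11)
  step pc=3: and  $3, $2, $5  regs=(0,1,13,9,12,11)
  step pc=4: nor  $3, $5, $0  regs=(0,1,13,65524,12,11)
  step pc=5: sub  $3, $3, $1  regs=(0,1,13,65523,12,11)
  step pc=6: bne  $3, $2, L11  cond=T  regs=(0,1,13,65523,12,11)
  step pc=7: and  $3, $1, $3  regs=(0,1,13,1,12,11)

1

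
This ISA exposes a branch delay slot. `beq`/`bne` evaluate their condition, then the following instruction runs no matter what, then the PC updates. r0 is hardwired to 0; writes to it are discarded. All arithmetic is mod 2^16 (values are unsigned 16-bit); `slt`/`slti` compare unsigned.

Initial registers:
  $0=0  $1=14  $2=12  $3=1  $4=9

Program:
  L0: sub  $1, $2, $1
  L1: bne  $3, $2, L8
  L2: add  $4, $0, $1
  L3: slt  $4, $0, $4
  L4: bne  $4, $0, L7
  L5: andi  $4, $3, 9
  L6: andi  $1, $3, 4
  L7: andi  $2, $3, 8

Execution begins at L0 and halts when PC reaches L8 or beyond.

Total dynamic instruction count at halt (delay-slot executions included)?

3

  step pc=0: sub  $1, $2, $1  regs=(0,65534,12,1,9)
  step pc=1: bne  $3, $2, L8  cond=T  regs=(0,65534,12,1,9)
  step pc=2: add  $4, $0, $1  regs=(0,65534,12,1,65534)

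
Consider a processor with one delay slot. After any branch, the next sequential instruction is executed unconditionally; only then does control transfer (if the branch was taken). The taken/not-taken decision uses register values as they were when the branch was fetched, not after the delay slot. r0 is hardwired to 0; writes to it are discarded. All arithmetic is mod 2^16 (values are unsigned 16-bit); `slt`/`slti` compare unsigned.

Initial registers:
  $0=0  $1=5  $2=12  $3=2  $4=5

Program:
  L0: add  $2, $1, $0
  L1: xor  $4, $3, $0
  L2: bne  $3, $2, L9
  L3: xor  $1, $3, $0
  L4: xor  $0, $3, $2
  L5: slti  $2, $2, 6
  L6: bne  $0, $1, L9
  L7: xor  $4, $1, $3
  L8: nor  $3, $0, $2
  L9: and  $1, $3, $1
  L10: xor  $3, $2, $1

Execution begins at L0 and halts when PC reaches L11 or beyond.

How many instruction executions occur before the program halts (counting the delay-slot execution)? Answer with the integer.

6

  step pc=0: add  $2, $1, $0  regs=(0,5,5,2,5)
  step pc=1: xor  $4, $3, $0  regs=(0,5,5,2,2)
  step pc=2: bne  $3, $2, L9  cond=T  regs=(0,5,5,2,2)
  step pc=3: xor  $1, $3, $0  regs=(0,2,5,2,2)
  step pc=9: and  $1, $3, $1  regs=(0,2,5,2,2)
  step pc=10: xor  $3, $2, $1  regs=(0,2,5,7,2)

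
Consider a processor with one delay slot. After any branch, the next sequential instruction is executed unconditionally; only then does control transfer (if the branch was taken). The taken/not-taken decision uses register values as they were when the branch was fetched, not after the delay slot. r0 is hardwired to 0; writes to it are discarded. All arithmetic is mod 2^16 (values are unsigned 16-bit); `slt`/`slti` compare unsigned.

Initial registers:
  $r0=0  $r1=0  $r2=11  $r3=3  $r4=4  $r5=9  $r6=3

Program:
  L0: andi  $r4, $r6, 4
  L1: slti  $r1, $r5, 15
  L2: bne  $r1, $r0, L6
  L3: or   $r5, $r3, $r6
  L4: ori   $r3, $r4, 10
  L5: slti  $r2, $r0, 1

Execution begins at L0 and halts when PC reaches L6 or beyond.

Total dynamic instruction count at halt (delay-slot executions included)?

[0] andi  $r4, $r6, 4  →  {$r0:0, $r1:0, $r2:11, $r3:3, $r4:0, $r5:9, $r6:3}
[1] slti  $r1, $r5, 15  →  {$r0:0, $r1:1, $r2:11, $r3:3, $r4:0, $r5:9, $r6:3}
[2] bne  $r1, $r0, L6  →  {$r0:0, $r1:1, $r2:11, $r3:3, $r4:0, $r5:9, $r6:3}  ⟨branch taken⟩
[3] or   $r5, $r3, $r6  →  {$r0:0, $r1:1, $r2:11, $r3:3, $r4:0, $r5:3, $r6:3}

4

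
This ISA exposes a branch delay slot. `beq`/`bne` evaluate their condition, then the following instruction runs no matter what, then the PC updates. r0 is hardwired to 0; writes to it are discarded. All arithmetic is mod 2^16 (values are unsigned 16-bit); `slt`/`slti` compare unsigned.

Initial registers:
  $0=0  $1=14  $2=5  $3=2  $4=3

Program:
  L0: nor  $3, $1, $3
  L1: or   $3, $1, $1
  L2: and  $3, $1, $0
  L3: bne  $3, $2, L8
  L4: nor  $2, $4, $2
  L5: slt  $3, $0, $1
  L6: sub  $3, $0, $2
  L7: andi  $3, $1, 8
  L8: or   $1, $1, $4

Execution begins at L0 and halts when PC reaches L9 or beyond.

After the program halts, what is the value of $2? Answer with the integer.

#0 nor  $3, $1, $3 ; 0/14/5/65521/3
#1 or   $3, $1, $1 ; 0/14/5/14/3
#2 and  $3, $1, $0 ; 0/14/5/0/3
#3 bne  $3, $2, L8 ; 0/14/5/0/3 ; →target
#4 nor  $2, $4, $2 ; 0/14/65528/0/3
#8 or   $1, $1, $4 ; 0/15/65528/0/3

65528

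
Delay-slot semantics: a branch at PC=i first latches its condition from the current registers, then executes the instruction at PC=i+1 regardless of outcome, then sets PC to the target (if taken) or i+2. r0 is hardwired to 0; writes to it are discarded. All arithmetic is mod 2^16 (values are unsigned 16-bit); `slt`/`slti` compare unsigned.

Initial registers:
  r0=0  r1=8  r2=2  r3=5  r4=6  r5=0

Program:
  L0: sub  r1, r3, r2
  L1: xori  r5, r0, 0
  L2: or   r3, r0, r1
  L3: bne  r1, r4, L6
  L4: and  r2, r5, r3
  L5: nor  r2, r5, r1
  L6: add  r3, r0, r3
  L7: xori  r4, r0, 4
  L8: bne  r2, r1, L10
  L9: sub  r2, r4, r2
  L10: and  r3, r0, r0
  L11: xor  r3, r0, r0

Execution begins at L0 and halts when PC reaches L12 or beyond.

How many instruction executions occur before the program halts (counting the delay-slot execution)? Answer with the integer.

11

#0 sub  r1, r3, r2 ; 0/3/2/5/6/0
#1 xori  r5, r0, 0 ; 0/3/2/5/6/0
#2 or   r3, r0, r1 ; 0/3/2/3/6/0
#3 bne  r1, r4, L6 ; 0/3/2/3/6/0 ; →target
#4 and  r2, r5, r3 ; 0/3/0/3/6/0
#6 add  r3, r0, r3 ; 0/3/0/3/6/0
#7 xori  r4, r0, 4 ; 0/3/0/3/4/0
#8 bne  r2, r1, L10 ; 0/3/0/3/4/0 ; →target
#9 sub  r2, r4, r2 ; 0/3/4/3/4/0
#10 and  r3, r0, r0 ; 0/3/4/0/4/0
#11 xor  r3, r0, r0 ; 0/3/4/0/4/0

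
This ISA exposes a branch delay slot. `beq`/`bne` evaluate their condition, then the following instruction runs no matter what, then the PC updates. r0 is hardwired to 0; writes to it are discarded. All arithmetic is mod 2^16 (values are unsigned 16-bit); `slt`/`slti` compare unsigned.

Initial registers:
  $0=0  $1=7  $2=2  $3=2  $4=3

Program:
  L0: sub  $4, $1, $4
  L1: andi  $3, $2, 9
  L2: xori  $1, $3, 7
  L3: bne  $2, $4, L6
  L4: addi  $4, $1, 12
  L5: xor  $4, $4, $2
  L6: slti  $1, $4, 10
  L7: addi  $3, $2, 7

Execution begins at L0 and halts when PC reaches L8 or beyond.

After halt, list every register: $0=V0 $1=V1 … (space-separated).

  step pc=0: sub  $4, $1, $4  regs=(0,7,2,2,4)
  step pc=1: andi  $3, $2, 9  regs=(0,7,2,0,4)
  step pc=2: xori  $1, $3, 7  regs=(0,7,2,0,4)
  step pc=3: bne  $2, $4, L6  cond=T  regs=(0,7,2,0,4)
  step pc=4: addi  $4, $1, 12  regs=(0,7,2,0,19)
  step pc=6: slti  $1, $4, 10  regs=(0,0,2,0,19)
  step pc=7: addi  $3, $2, 7  regs=(0,0,2,9,19)

$0=0 $1=0 $2=2 $3=9 $4=19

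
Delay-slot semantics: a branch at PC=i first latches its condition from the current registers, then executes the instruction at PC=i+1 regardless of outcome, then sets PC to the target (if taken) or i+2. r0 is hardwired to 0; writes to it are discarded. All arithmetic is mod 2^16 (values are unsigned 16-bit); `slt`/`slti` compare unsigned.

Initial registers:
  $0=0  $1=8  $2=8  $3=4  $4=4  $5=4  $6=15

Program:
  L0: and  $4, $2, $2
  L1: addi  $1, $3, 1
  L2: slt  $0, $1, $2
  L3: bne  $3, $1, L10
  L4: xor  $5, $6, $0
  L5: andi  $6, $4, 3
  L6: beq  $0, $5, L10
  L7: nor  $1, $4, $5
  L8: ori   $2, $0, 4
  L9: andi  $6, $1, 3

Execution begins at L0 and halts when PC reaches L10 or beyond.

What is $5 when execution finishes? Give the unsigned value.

PC=0  and  $4, $2, $2        | $0=0 $1=8 $2=8 $3=4 $4=8 $5=4 $6=15
PC=1  addi  $1, $3, 1        | $0=0 $1=5 $2=8 $3=4 $4=8 $5=4 $6=15
PC=2  slt  $0, $1, $2        | $0=0 $1=5 $2=8 $3=4 $4=8 $5=4 $6=15
PC=3  bne  $3, $1, L10       | $0=0 $1=5 $2=8 $3=4 $4=8 $5=4 $6=15  [TAKEN]
PC=4  xor  $5, $6, $0        | $0=0 $1=5 $2=8 $3=4 $4=8 $5=15 $6=15

15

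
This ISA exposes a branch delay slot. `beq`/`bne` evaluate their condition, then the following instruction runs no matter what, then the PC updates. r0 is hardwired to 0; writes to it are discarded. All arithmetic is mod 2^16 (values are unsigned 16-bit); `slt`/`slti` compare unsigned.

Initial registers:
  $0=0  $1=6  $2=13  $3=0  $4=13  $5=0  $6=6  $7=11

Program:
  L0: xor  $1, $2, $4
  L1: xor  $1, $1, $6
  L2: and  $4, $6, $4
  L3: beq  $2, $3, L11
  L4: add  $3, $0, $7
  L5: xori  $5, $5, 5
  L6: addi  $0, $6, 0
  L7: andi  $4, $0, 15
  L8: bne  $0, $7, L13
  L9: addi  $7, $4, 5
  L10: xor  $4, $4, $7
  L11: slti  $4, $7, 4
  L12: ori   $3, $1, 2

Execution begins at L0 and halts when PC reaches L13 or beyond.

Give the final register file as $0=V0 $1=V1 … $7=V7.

$0=0 $1=6 $2=13 $3=11 $4=0 $5=5 $6=6 $7=5

  step pc=0: xor  $1, $2, $4  regs=(0,0,13,0,13,0,6,11)
  step pc=1: xor  $1, $1, $6  regs=(0,6,13,0,13,0,6,11)
  step pc=2: and  $4, $6, $4  regs=(0,6,13,0,4,0,6,11)
  step pc=3: beq  $2, $3, L11  cond=F  regs=(0,6,13,0,4,0,6,11)
  step pc=4: add  $3, $0, $7  regs=(0,6,13,11,4,0,6,11)
  step pc=5: xori  $5, $5, 5  regs=(0,6,13,11,4,5,6,11)
  step pc=6: addi  $0, $6, 0  regs=(0,6,13,11,4,5,6,11)
  step pc=7: andi  $4, $0, 15  regs=(0,6,13,11,0,5,6,11)
  step pc=8: bne  $0, $7, L13  cond=T  regs=(0,6,13,11,0,5,6,11)
  step pc=9: addi  $7, $4, 5  regs=(0,6,13,11,0,5,6,5)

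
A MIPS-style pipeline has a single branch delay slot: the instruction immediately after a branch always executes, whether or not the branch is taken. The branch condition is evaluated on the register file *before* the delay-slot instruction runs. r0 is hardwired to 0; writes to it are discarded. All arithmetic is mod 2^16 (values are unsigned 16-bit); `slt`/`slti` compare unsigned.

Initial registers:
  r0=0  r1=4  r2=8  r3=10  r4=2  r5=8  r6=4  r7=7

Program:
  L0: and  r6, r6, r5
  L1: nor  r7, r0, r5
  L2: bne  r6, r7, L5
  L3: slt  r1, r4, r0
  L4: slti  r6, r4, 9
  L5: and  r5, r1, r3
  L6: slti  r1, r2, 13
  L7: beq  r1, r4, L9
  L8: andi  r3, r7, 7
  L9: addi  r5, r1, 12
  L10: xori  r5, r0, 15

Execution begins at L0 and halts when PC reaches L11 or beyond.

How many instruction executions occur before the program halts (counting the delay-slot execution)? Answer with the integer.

10

[0] and  r6, r6, r5  →  {r0:0, r1:4, r2:8, r3:10, r4:2, r5:8, r6:0, r7:7}
[1] nor  r7, r0, r5  →  {r0:0, r1:4, r2:8, r3:10, r4:2, r5:8, r6:0, r7:65527}
[2] bne  r6, r7, L5  →  {r0:0, r1:4, r2:8, r3:10, r4:2, r5:8, r6:0, r7:65527}  ⟨branch taken⟩
[3] slt  r1, r4, r0  →  {r0:0, r1:0, r2:8, r3:10, r4:2, r5:8, r6:0, r7:65527}
[5] and  r5, r1, r3  →  {r0:0, r1:0, r2:8, r3:10, r4:2, r5:0, r6:0, r7:65527}
[6] slti  r1, r2, 13  →  {r0:0, r1:1, r2:8, r3:10, r4:2, r5:0, r6:0, r7:65527}
[7] beq  r1, r4, L9  →  {r0:0, r1:1, r2:8, r3:10, r4:2, r5:0, r6:0, r7:65527}  ⟨branch fallthrough⟩
[8] andi  r3, r7, 7  →  {r0:0, r1:1, r2:8, r3:7, r4:2, r5:0, r6:0, r7:65527}
[9] addi  r5, r1, 12  →  {r0:0, r1:1, r2:8, r3:7, r4:2, r5:13, r6:0, r7:65527}
[10] xori  r5, r0, 15  →  {r0:0, r1:1, r2:8, r3:7, r4:2, r5:15, r6:0, r7:65527}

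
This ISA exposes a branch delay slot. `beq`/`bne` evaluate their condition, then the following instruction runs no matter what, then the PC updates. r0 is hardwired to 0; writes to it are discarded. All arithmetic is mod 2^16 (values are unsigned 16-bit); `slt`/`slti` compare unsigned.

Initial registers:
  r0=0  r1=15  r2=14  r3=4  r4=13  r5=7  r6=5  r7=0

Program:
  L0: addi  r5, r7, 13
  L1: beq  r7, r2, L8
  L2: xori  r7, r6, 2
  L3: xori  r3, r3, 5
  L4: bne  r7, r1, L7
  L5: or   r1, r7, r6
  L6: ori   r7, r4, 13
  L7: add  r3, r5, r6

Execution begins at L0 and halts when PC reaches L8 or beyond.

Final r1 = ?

[0] addi  r5, r7, 13  →  {r0:0, r1:15, r2:14, r3:4, r4:13, r5:13, r6:5, r7:0}
[1] beq  r7, r2, L8  →  {r0:0, r1:15, r2:14, r3:4, r4:13, r5:13, r6:5, r7:0}  ⟨branch fallthrough⟩
[2] xori  r7, r6, 2  →  {r0:0, r1:15, r2:14, r3:4, r4:13, r5:13, r6:5, r7:7}
[3] xori  r3, r3, 5  →  {r0:0, r1:15, r2:14, r3:1, r4:13, r5:13, r6:5, r7:7}
[4] bne  r7, r1, L7  →  {r0:0, r1:15, r2:14, r3:1, r4:13, r5:13, r6:5, r7:7}  ⟨branch taken⟩
[5] or   r1, r7, r6  →  {r0:0, r1:7, r2:14, r3:1, r4:13, r5:13, r6:5, r7:7}
[7] add  r3, r5, r6  →  {r0:0, r1:7, r2:14, r3:18, r4:13, r5:13, r6:5, r7:7}

7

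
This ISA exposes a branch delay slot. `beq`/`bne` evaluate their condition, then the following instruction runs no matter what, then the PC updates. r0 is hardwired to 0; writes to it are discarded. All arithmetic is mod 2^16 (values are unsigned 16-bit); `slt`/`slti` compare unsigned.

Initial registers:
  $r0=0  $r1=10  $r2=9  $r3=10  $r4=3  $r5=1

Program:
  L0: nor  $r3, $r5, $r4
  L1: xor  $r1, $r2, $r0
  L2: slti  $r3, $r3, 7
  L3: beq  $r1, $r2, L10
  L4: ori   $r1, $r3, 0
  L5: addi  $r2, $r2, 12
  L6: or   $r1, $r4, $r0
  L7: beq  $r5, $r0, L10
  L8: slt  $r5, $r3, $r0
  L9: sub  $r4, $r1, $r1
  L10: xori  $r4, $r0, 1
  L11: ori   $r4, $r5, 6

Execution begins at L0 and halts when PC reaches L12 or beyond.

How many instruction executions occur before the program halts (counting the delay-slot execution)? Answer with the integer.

7

[0] nor  $r3, $r5, $r4  →  {$r0:0, $r1:10, $r2:9, $r3:65532, $r4:3, $r5:1}
[1] xor  $r1, $r2, $r0  →  {$r0:0, $r1:9, $r2:9, $r3:65532, $r4:3, $r5:1}
[2] slti  $r3, $r3, 7  →  {$r0:0, $r1:9, $r2:9, $r3:0, $r4:3, $r5:1}
[3] beq  $r1, $r2, L10  →  {$r0:0, $r1:9, $r2:9, $r3:0, $r4:3, $r5:1}  ⟨branch taken⟩
[4] ori   $r1, $r3, 0  →  {$r0:0, $r1:0, $r2:9, $r3:0, $r4:3, $r5:1}
[10] xori  $r4, $r0, 1  →  {$r0:0, $r1:0, $r2:9, $r3:0, $r4:1, $r5:1}
[11] ori   $r4, $r5, 6  →  {$r0:0, $r1:0, $r2:9, $r3:0, $r4:7, $r5:1}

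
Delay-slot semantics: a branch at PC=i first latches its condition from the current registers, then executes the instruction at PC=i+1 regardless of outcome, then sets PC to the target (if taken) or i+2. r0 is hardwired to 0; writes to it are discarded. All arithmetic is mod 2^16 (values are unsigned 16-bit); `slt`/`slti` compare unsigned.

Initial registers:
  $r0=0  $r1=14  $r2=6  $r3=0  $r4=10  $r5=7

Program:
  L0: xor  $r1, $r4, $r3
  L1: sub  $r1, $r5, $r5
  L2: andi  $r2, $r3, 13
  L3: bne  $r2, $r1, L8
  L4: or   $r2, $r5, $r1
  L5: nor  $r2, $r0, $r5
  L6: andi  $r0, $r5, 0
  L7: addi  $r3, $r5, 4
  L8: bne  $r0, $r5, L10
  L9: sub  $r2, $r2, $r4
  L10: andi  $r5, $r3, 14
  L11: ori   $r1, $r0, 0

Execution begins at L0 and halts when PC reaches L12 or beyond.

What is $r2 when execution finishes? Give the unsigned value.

65518

#0 xor  $r1, $r4, $r3 ; 0/10/6/0/10/7
#1 sub  $r1, $r5, $r5 ; 0/0/6/0/10/7
#2 andi  $r2, $r3, 13 ; 0/0/0/0/10/7
#3 bne  $r2, $r1, L8 ; 0/0/0/0/10/7 ; →fallthru
#4 or   $r2, $r5, $r1 ; 0/0/7/0/10/7
#5 nor  $r2, $r0, $r5 ; 0/0/65528/0/10/7
#6 andi  $r0, $r5, 0 ; 0/0/65528/0/10/7
#7 addi  $r3, $r5, 4 ; 0/0/65528/11/10/7
#8 bne  $r0, $r5, L10 ; 0/0/65528/11/10/7 ; →target
#9 sub  $r2, $r2, $r4 ; 0/0/65518/11/10/7
#10 andi  $r5, $r3, 14 ; 0/0/65518/11/10/10
#11 ori   $r1, $r0, 0 ; 0/0/65518/11/10/10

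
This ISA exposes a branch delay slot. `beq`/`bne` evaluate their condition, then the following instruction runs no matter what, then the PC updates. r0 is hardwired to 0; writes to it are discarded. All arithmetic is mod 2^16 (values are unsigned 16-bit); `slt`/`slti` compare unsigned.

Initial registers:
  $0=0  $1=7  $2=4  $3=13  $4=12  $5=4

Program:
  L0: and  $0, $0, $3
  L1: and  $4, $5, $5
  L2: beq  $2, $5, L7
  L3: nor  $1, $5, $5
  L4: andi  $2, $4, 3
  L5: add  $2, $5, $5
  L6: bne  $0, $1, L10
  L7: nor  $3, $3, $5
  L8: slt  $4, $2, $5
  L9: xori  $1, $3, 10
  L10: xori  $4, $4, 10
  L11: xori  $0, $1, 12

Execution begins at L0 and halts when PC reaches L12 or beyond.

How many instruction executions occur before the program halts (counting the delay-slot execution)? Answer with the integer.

9

  step pc=0: and  $0, $0, $3  regs=(0,7,4,13,12,4)
  step pc=1: and  $4, $5, $5  regs=(0,7,4,13,4,4)
  step pc=2: beq  $2, $5, L7  cond=T  regs=(0,7,4,13,4,4)
  step pc=3: nor  $1, $5, $5  regs=(0,65531,4,13,4,4)
  step pc=7: nor  $3, $3, $5  regs=(0,65531,4,65522,4,4)
  step pc=8: slt  $4, $2, $5  regs=(0,65531,4,65522,0,4)
  step pc=9: xori  $1, $3, 10  regs=(0,65528,4,65522,0,4)
  step pc=10: xori  $4, $4, 10  regs=(0,65528,4,65522,10,4)
  step pc=11: xori  $0, $1, 12  regs=(0,65528,4,65522,10,4)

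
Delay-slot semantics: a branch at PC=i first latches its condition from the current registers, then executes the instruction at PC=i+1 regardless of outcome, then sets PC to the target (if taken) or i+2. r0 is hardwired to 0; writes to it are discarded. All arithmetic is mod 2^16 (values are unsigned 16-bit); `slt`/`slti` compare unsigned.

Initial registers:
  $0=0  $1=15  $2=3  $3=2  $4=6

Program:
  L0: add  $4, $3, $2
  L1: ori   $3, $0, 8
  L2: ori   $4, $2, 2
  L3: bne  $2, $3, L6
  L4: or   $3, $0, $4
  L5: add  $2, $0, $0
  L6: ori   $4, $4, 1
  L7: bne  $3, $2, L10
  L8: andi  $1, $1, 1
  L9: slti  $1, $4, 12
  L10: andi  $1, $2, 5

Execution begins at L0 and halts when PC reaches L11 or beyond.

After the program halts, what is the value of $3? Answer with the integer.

PC=0  add  $4, $3, $2        | $0=0 $1=15 $2=3 $3=2 $4=5
PC=1  ori   $3, $0, 8        | $0=0 $1=15 $2=3 $3=8 $4=5
PC=2  ori   $4, $2, 2        | $0=0 $1=15 $2=3 $3=8 $4=3
PC=3  bne  $2, $3, L6        | $0=0 $1=15 $2=3 $3=8 $4=3  [TAKEN]
PC=4  or   $3, $0, $4        | $0=0 $1=15 $2=3 $3=3 $4=3
PC=6  ori   $4, $4, 1        | $0=0 $1=15 $2=3 $3=3 $4=3
PC=7  bne  $3, $2, L10       | $0=0 $1=15 $2=3 $3=3 $4=3  [not taken]
PC=8  andi  $1, $1, 1        | $0=0 $1=1 $2=3 $3=3 $4=3
PC=9  slti  $1, $4, 12       | $0=0 $1=1 $2=3 $3=3 $4=3
PC=10 andi  $1, $2, 5        | $0=0 $1=1 $2=3 $3=3 $4=3

3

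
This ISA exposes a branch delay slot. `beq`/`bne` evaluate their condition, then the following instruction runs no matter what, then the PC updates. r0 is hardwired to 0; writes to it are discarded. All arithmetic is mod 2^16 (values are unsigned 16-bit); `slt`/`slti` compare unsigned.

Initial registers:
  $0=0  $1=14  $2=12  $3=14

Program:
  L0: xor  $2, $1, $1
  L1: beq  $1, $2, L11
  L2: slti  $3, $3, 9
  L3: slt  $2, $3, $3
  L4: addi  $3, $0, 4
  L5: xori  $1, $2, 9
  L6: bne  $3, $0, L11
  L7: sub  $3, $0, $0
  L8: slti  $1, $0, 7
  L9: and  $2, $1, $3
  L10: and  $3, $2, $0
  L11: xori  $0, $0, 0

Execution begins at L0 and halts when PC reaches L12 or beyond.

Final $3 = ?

  step pc=0: xor  $2, $1, $1  regs=(0,14,0,14)
  step pc=1: beq  $1, $2, L11  cond=F  regs=(0,14,0,14)
  step pc=2: slti  $3, $3, 9  regs=(0,14,0,0)
  step pc=3: slt  $2, $3, $3  regs=(0,14,0,0)
  step pc=4: addi  $3, $0, 4  regs=(0,14,0,4)
  step pc=5: xori  $1, $2, 9  regs=(0,9,0,4)
  step pc=6: bne  $3, $0, L11  cond=T  regs=(0,9,0,4)
  step pc=7: sub  $3, $0, $0  regs=(0,9,0,0)
  step pc=11: xori  $0, $0, 0  regs=(0,9,0,0)

0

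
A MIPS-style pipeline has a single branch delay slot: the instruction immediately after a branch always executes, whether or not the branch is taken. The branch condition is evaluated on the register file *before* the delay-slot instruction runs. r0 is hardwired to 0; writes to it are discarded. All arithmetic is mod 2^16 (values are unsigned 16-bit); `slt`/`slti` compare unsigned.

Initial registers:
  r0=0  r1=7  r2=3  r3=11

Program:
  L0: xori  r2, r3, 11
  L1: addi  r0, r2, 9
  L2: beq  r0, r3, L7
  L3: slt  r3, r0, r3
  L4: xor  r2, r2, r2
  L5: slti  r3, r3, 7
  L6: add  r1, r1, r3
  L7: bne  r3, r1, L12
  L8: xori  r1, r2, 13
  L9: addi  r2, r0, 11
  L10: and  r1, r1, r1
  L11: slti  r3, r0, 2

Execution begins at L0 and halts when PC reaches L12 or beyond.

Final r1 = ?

PC=0  xori  r2, r3, 11       | r0=0 r1=7 r2=0 r3=11
PC=1  addi  r0, r2, 9        | r0=0 r1=7 r2=0 r3=11
PC=2  beq  r0, r3, L7        | r0=0 r1=7 r2=0 r3=11  [not taken]
PC=3  slt  r3, r0, r3        | r0=0 r1=7 r2=0 r3=1
PC=4  xor  r2, r2, r2        | r0=0 r1=7 r2=0 r3=1
PC=5  slti  r3, r3, 7        | r0=0 r1=7 r2=0 r3=1
PC=6  add  r1, r1, r3        | r0=0 r1=8 r2=0 r3=1
PC=7  bne  r3, r1, L12       | r0=0 r1=8 r2=0 r3=1  [TAKEN]
PC=8  xori  r1, r2, 13       | r0=0 r1=13 r2=0 r3=1

13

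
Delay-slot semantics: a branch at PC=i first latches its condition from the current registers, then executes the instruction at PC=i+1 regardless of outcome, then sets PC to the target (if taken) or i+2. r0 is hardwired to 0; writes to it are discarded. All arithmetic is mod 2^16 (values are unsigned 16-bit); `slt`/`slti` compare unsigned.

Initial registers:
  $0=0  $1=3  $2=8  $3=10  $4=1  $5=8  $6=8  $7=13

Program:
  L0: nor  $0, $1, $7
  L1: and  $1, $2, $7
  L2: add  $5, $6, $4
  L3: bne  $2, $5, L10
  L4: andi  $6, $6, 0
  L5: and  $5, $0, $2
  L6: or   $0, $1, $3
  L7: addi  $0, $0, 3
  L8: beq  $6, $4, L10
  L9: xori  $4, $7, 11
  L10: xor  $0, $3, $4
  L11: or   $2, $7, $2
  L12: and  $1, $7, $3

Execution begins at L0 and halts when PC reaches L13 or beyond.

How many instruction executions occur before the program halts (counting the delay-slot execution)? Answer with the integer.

#0 nor  $0, $1, $7 ; 0/3/8/10/1/8/8/13
#1 and  $1, $2, $7 ; 0/8/8/10/1/8/8/13
#2 add  $5, $6, $4 ; 0/8/8/10/1/9/8/13
#3 bne  $2, $5, L10 ; 0/8/8/10/1/9/8/13 ; →target
#4 andi  $6, $6, 0 ; 0/8/8/10/1/9/0/13
#10 xor  $0, $3, $4 ; 0/8/8/10/1/9/0/13
#11 or   $2, $7, $2 ; 0/8/13/10/1/9/0/13
#12 and  $1, $7, $3 ; 0/8/13/10/1/9/0/13

8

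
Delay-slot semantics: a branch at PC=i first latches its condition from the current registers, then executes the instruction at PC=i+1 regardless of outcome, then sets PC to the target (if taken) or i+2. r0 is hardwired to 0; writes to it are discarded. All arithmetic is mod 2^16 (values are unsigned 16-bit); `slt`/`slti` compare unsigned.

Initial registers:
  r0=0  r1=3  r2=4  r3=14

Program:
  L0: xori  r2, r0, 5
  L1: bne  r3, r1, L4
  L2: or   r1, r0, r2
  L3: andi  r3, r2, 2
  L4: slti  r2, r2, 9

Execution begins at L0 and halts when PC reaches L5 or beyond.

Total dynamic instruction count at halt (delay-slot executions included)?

4

#0 xori  r2, r0, 5 ; 0/3/5/14
#1 bne  r3, r1, L4 ; 0/3/5/14 ; →target
#2 or   r1, r0, r2 ; 0/5/5/14
#4 slti  r2, r2, 9 ; 0/5/1/14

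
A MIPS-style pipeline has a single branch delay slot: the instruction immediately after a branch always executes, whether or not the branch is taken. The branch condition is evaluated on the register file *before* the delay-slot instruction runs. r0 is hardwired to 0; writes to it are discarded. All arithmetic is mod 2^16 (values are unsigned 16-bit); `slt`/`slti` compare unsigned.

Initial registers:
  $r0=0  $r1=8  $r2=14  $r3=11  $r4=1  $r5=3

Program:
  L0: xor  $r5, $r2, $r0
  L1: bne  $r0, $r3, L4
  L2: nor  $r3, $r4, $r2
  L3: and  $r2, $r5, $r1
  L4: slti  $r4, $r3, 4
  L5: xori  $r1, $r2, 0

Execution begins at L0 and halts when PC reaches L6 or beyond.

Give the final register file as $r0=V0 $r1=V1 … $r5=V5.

$r0=0 $r1=14 $r2=14 $r3=65520 $r4=0 $r5=14

  step pc=0: xor  $r5, $r2, $r0  regs=(0,8,14,11,1,14)
  step pc=1: bne  $r0, $r3, L4  cond=T  regs=(0,8,14,11,1,14)
  step pc=2: nor  $r3, $r4, $r2  regs=(0,8,14,65520,1,14)
  step pc=4: slti  $r4, $r3, 4  regs=(0,8,14,65520,0,14)
  step pc=5: xori  $r1, $r2, 0  regs=(0,14,14,65520,0,14)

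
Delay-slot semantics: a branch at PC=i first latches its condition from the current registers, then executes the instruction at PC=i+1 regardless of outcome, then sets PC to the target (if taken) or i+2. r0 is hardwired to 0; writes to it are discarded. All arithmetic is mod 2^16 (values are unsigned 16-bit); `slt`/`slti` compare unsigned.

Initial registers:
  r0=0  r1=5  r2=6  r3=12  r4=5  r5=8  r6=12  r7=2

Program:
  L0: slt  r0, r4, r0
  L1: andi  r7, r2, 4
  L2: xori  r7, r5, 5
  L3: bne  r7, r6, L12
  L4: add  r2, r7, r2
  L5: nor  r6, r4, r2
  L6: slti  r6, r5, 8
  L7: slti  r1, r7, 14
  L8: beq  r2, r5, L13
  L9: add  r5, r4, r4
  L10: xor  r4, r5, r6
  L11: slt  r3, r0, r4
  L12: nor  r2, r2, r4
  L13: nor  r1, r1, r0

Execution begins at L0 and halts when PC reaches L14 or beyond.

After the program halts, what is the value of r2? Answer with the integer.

65512

PC=0  slt  r0, r4, r0        | r0=0 r1=5 r2=6 r3=12 r4=5 r5=8 r6=12 r7=2
PC=1  andi  r7, r2, 4        | r0=0 r1=5 r2=6 r3=12 r4=5 r5=8 r6=12 r7=4
PC=2  xori  r7, r5, 5        | r0=0 r1=5 r2=6 r3=12 r4=5 r5=8 r6=12 r7=13
PC=3  bne  r7, r6, L12       | r0=0 r1=5 r2=6 r3=12 r4=5 r5=8 r6=12 r7=13  [TAKEN]
PC=4  add  r2, r7, r2        | r0=0 r1=5 r2=19 r3=12 r4=5 r5=8 r6=12 r7=13
PC=12 nor  r2, r2, r4        | r0=0 r1=5 r2=65512 r3=12 r4=5 r5=8 r6=12 r7=13
PC=13 nor  r1, r1, r0        | r0=0 r1=65530 r2=65512 r3=12 r4=5 r5=8 r6=12 r7=13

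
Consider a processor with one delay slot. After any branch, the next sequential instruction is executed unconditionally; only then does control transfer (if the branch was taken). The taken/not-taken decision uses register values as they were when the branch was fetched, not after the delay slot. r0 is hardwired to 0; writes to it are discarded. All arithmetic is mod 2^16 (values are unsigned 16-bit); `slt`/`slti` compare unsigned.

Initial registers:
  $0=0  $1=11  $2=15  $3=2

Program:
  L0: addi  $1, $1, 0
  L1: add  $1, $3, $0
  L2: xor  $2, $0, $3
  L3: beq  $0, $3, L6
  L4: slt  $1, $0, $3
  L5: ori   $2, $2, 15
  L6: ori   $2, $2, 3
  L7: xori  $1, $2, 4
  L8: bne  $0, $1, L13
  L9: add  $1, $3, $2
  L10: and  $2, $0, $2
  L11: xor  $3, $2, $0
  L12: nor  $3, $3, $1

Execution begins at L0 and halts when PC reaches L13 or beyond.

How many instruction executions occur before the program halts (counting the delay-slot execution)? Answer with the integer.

10

  step pc=0: addi  $1, $1, 0  regs=(0,11,15,2)
  step pc=1: add  $1, $3, $0  regs=(0,2,15,2)
  step pc=2: xor  $2, $0, $3  regs=(0,2,2,2)
  step pc=3: beq  $0, $3, L6  cond=F  regs=(0,2,2,2)
  step pc=4: slt  $1, $0, $3  regs=(0,1,2,2)
  step pc=5: ori   $2, $2, 15  regs=(0,1,15,2)
  step pc=6: ori   $2, $2, 3  regs=(0,1,15,2)
  step pc=7: xori  $1, $2, 4  regs=(0,11,15,2)
  step pc=8: bne  $0, $1, L13  cond=T  regs=(0,11,15,2)
  step pc=9: add  $1, $3, $2  regs=(0,17,15,2)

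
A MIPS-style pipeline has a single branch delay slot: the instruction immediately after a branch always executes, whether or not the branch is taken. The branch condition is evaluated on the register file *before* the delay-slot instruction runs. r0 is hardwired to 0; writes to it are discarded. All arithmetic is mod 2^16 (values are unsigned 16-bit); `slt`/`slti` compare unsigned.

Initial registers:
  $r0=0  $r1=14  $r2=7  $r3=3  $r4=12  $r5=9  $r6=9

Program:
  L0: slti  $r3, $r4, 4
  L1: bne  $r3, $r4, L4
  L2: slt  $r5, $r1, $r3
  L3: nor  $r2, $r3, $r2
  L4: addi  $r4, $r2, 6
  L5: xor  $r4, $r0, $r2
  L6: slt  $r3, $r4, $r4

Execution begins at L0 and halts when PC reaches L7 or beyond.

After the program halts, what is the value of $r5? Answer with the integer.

0

#0 slti  $r3, $r4, 4 ; 0/14/7/0/12/9/9
#1 bne  $r3, $r4, L4 ; 0/14/7/0/12/9/9 ; →target
#2 slt  $r5, $r1, $r3 ; 0/14/7/0/12/0/9
#4 addi  $r4, $r2, 6 ; 0/14/7/0/13/0/9
#5 xor  $r4, $r0, $r2 ; 0/14/7/0/7/0/9
#6 slt  $r3, $r4, $r4 ; 0/14/7/0/7/0/9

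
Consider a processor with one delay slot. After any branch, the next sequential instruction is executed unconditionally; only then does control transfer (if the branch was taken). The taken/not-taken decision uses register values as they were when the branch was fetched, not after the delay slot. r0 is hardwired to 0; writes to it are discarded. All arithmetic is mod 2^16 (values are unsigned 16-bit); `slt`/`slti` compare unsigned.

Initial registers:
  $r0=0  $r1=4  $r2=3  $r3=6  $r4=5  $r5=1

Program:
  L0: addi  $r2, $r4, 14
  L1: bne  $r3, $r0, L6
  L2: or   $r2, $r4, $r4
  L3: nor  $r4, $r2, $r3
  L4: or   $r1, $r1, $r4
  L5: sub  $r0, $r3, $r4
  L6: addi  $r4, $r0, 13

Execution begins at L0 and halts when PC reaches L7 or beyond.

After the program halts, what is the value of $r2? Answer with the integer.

5

  step pc=0: addi  $r2, $r4, 14  regs=(0,4,19,6,5,1)
  step pc=1: bne  $r3, $r0, L6  cond=T  regs=(0,4,19,6,5,1)
  step pc=2: or   $r2, $r4, $r4  regs=(0,4,5,6,5,1)
  step pc=6: addi  $r4, $r0, 13  regs=(0,4,5,6,13,1)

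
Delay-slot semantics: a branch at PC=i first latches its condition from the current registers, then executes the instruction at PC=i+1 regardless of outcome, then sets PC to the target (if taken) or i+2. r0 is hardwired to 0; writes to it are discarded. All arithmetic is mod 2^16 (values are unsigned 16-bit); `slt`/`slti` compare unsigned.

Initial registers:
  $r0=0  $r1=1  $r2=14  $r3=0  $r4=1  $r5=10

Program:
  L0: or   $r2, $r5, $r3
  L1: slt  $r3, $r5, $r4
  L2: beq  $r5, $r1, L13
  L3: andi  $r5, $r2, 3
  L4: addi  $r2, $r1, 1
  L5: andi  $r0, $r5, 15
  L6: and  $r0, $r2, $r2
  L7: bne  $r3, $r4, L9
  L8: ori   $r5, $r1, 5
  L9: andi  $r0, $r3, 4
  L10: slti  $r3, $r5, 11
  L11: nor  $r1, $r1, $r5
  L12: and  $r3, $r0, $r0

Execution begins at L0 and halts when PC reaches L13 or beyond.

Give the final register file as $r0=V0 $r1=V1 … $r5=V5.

[0] or   $r2, $r5, $r3  →  {$r0:0, $r1:1, $r2:10, $r3:0, $r4:1, $r5:10}
[1] slt  $r3, $r5, $r4  →  {$r0:0, $r1:1, $r2:10, $r3:0, $r4:1, $r5:10}
[2] beq  $r5, $r1, L13  →  {$r0:0, $r1:1, $r2:10, $r3:0, $r4:1, $r5:10}  ⟨branch fallthrough⟩
[3] andi  $r5, $r2, 3  →  {$r0:0, $r1:1, $r2:10, $r3:0, $r4:1, $r5:2}
[4] addi  $r2, $r1, 1  →  {$r0:0, $r1:1, $r2:2, $r3:0, $r4:1, $r5:2}
[5] andi  $r0, $r5, 15  →  {$r0:0, $r1:1, $r2:2, $r3:0, $r4:1, $r5:2}
[6] and  $r0, $r2, $r2  →  {$r0:0, $r1:1, $r2:2, $r3:0, $r4:1, $r5:2}
[7] bne  $r3, $r4, L9  →  {$r0:0, $r1:1, $r2:2, $r3:0, $r4:1, $r5:2}  ⟨branch taken⟩
[8] ori   $r5, $r1, 5  →  {$r0:0, $r1:1, $r2:2, $r3:0, $r4:1, $r5:5}
[9] andi  $r0, $r3, 4  →  {$r0:0, $r1:1, $r2:2, $r3:0, $r4:1, $r5:5}
[10] slti  $r3, $r5, 11  →  {$r0:0, $r1:1, $r2:2, $r3:1, $r4:1, $r5:5}
[11] nor  $r1, $r1, $r5  →  {$r0:0, $r1:65530, $r2:2, $r3:1, $r4:1, $r5:5}
[12] and  $r3, $r0, $r0  →  {$r0:0, $r1:65530, $r2:2, $r3:0, $r4:1, $r5:5}

$r0=0 $r1=65530 $r2=2 $r3=0 $r4=1 $r5=5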